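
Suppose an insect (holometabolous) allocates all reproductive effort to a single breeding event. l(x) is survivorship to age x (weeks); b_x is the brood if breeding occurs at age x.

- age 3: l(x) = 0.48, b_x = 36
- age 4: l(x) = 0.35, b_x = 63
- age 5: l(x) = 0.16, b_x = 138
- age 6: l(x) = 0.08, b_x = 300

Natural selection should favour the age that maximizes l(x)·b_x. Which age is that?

Expected offspring if breeding at age x = l(x) × b_x:
  age 3: 0.48 × 36 = 17.280
  age 4: 0.35 × 63 = 22.050
  age 5: 0.16 × 138 = 22.080
  age 6: 0.08 × 300 = 24.000
Maximum at age 6 (24.000).

6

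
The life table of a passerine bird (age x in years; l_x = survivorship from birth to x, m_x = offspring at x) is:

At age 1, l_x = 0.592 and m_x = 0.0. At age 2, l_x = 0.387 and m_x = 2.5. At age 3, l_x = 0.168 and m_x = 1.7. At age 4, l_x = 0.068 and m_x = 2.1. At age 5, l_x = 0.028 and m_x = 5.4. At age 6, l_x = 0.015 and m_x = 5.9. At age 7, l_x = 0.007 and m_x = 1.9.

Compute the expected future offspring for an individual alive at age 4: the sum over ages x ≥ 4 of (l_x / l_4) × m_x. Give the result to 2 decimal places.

5.82

l_4 = 0.068. Conditional survival from age 4 to x is l_x / l_4.
  x=4: (0.068/0.068) × 2.1 = 2.1000
  x=5: (0.028/0.068) × 5.4 = 2.2235
  x=6: (0.015/0.068) × 5.9 = 1.3015
  x=7: (0.007/0.068) × 1.9 = 0.1956
Sum = 2.1000 + 2.2235 + 1.3015 + 0.1956 = 5.8206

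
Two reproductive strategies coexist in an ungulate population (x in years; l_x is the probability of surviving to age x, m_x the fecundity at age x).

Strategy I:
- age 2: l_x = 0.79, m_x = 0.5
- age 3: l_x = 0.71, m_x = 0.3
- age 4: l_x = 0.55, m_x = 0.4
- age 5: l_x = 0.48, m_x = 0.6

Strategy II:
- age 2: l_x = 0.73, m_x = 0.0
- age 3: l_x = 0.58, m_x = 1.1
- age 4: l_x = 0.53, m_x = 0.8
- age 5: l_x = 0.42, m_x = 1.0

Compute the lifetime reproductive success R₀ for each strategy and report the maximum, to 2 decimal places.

1.48

Strategy I: R₀ = 0.79×0.5 + 0.71×0.3 + 0.55×0.4 + 0.48×0.6 = 1.1160
Strategy II: R₀ = 0.73×0.0 + 0.58×1.1 + 0.53×0.8 + 0.42×1.0 = 1.4820
Highest R₀: strategy II with 1.4820.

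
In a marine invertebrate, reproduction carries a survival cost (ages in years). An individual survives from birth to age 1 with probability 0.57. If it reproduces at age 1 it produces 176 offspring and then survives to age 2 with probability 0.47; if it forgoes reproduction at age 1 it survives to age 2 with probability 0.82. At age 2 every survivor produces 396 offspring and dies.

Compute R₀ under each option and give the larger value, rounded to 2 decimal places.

breed at age 1: R₀ = 0.57 × (176 + 0.47 × 396) = 0.57 × 362.1200 = 206.4084
delay to age 2: R₀ = 0.57 × (0.82 × 396) = 0.57 × 324.7200 = 185.0904
Higher: breed at age 1 (206.4084).

206.41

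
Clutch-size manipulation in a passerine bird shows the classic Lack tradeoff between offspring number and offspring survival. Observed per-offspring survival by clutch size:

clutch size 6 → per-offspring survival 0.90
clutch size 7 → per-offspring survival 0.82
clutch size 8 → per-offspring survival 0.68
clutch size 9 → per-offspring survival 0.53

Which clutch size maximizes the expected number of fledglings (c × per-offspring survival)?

7

Expected fledglings = c × s(c):
  c=6: 6 × 0.90 = 5.400
  c=7: 7 × 0.82 = 5.740
  c=8: 8 × 0.68 = 5.440
  c=9: 9 × 0.53 = 4.770
Maximum at c = 7 (5.740 fledglings).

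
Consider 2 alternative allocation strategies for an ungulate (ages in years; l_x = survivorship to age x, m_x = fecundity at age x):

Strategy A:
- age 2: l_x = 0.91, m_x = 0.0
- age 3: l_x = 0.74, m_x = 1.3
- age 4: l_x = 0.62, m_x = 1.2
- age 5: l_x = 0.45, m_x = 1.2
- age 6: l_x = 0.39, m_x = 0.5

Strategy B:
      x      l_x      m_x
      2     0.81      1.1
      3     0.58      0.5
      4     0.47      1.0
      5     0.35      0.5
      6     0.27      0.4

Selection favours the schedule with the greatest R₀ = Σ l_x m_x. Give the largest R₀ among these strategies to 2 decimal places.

Strategy A: R₀ = 0.91×0.0 + 0.74×1.3 + 0.62×1.2 + 0.45×1.2 + 0.39×0.5 = 2.4410
Strategy B: R₀ = 0.81×1.1 + 0.58×0.5 + 0.47×1.0 + 0.35×0.5 + 0.27×0.4 = 1.9340
Highest R₀: strategy A with 2.4410.

2.44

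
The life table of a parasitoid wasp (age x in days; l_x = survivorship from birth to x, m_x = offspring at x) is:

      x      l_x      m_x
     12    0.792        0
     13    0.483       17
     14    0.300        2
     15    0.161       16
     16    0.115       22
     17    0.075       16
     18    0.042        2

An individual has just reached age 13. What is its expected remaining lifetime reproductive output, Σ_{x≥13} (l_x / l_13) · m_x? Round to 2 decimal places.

31.47

l_13 = 0.483. Conditional survival from age 13 to x is l_x / l_13.
  x=13: (0.483/0.483) × 17 = 17.0000
  x=14: (0.300/0.483) × 2 = 1.2422
  x=15: (0.161/0.483) × 16 = 5.3333
  x=16: (0.115/0.483) × 22 = 5.2381
  x=17: (0.075/0.483) × 16 = 2.4845
  x=18: (0.042/0.483) × 2 = 0.1739
Sum = 17.0000 + 1.2422 + 5.3333 + 5.2381 + 2.4845 + 0.1739 = 31.4720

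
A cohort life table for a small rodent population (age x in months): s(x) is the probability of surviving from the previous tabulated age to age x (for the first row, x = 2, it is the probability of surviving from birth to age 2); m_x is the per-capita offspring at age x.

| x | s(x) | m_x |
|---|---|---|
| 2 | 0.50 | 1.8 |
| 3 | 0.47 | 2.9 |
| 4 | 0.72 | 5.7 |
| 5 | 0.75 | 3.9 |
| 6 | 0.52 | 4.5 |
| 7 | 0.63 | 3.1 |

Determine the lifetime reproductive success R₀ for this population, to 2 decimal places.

3.47

Survivorship from birth: l_x = s_2·s_3·…·s_x.
  l_2 = 0.50000
  l_3 = 0.23500
  l_4 = 0.16920
  l_5 = 0.12690
  l_6 = 0.06599
  l_7 = 0.04157
R₀ = Σ l_x m_x:
  age 2: 0.50000 × 1.8 = 0.9000
  age 3: 0.23500 × 2.9 = 0.6815
  age 4: 0.16920 × 5.7 = 0.9644
  age 5: 0.12690 × 3.9 = 0.4949
  age 6: 0.06599 × 4.5 = 0.2970
  age 7: 0.04157 × 3.1 = 0.1289
R₀ = 0.9000 + 0.6815 + 0.9644 + 0.4949 + 0.2970 + 0.1289 = 3.4667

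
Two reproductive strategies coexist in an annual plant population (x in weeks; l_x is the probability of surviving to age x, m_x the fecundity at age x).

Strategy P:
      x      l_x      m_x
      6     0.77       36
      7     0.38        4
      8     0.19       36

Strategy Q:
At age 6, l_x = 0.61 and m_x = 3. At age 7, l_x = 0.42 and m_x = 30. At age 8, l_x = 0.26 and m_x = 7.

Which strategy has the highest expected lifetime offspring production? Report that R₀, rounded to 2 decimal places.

Strategy P: R₀ = 0.77×36 + 0.38×4 + 0.19×36 = 36.0800
Strategy Q: R₀ = 0.61×3 + 0.42×30 + 0.26×7 = 16.2500
Highest R₀: strategy P with 36.0800.

36.08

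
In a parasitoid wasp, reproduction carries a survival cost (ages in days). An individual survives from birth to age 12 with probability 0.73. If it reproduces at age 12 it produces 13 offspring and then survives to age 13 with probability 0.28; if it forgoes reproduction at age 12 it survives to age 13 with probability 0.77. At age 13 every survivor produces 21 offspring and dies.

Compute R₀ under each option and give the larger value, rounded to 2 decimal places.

breed at age 12: R₀ = 0.73 × (13 + 0.28 × 21) = 0.73 × 18.8800 = 13.7824
delay to age 13: R₀ = 0.73 × (0.77 × 21) = 0.73 × 16.1700 = 11.8041
Higher: breed at age 12 (13.7824).

13.78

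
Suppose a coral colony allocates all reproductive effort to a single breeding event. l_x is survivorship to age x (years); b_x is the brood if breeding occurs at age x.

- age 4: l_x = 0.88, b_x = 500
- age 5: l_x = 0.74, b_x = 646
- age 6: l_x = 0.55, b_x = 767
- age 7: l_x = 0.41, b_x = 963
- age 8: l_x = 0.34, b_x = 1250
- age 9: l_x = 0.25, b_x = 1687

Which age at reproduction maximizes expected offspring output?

5

Expected offspring if breeding at age x = l_x × b_x:
  age 4: 0.88 × 500 = 440.000
  age 5: 0.74 × 646 = 478.040
  age 6: 0.55 × 767 = 421.850
  age 7: 0.41 × 963 = 394.830
  age 8: 0.34 × 1250 = 425.000
  age 9: 0.25 × 1687 = 421.750
Maximum at age 5 (478.040).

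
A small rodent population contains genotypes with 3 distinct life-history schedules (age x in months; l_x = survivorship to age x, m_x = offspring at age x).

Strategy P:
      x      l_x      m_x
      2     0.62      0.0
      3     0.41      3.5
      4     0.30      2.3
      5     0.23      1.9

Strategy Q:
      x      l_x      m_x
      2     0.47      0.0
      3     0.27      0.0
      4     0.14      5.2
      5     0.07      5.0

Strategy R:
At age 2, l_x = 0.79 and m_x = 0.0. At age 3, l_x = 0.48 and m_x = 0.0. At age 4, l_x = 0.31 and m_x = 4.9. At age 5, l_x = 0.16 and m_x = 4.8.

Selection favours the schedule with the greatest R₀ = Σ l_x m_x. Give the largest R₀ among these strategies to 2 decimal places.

2.56

Strategy P: R₀ = 0.62×0.0 + 0.41×3.5 + 0.30×2.3 + 0.23×1.9 = 2.5620
Strategy Q: R₀ = 0.47×0.0 + 0.27×0.0 + 0.14×5.2 + 0.07×5.0 = 1.0780
Strategy R: R₀ = 0.79×0.0 + 0.48×0.0 + 0.31×4.9 + 0.16×4.8 = 2.2870
Highest R₀: strategy P with 2.5620.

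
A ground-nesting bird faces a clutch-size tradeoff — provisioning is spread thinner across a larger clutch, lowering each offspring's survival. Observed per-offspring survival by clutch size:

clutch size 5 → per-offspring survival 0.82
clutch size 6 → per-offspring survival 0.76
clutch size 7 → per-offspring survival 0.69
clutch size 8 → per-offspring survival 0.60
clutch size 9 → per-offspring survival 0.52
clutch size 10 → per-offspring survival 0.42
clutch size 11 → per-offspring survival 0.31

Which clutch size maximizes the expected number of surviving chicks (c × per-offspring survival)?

7

Expected surviving chicks = c × s(c):
  c=5: 5 × 0.82 = 4.100
  c=6: 6 × 0.76 = 4.560
  c=7: 7 × 0.69 = 4.830
  c=8: 8 × 0.60 = 4.800
  c=9: 9 × 0.52 = 4.680
  c=10: 10 × 0.42 = 4.200
  c=11: 11 × 0.31 = 3.410
Maximum at c = 7 (4.830 surviving chicks).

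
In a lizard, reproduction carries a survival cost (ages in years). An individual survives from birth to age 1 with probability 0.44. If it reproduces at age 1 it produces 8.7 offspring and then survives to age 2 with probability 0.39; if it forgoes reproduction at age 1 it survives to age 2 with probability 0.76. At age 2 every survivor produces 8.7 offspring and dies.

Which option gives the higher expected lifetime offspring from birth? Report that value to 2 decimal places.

breed at age 1: R₀ = 0.44 × (8.7 + 0.39 × 8.7) = 0.44 × 12.0930 = 5.3209
delay to age 2: R₀ = 0.44 × (0.76 × 8.7) = 0.44 × 6.6120 = 2.9093
Higher: breed at age 1 (5.3209).

5.32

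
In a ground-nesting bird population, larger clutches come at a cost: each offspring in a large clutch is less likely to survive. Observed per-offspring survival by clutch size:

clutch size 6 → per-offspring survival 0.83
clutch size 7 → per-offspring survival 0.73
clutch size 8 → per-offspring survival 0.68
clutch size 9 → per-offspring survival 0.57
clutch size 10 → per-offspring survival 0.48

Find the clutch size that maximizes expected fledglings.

Expected fledglings = c × s(c):
  c=6: 6 × 0.83 = 4.980
  c=7: 7 × 0.73 = 5.110
  c=8: 8 × 0.68 = 5.440
  c=9: 9 × 0.57 = 5.130
  c=10: 10 × 0.48 = 4.800
Maximum at c = 8 (5.440 fledglings).

8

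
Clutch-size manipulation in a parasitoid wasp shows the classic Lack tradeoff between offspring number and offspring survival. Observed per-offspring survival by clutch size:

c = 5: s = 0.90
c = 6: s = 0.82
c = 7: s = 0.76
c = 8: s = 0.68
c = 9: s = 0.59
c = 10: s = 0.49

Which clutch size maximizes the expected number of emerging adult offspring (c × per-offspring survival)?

Expected emerging adult offspring = c × s(c):
  c=5: 5 × 0.90 = 4.500
  c=6: 6 × 0.82 = 4.920
  c=7: 7 × 0.76 = 5.320
  c=8: 8 × 0.68 = 5.440
  c=9: 9 × 0.59 = 5.310
  c=10: 10 × 0.49 = 4.900
Maximum at c = 8 (5.440 emerging adult offspring).

8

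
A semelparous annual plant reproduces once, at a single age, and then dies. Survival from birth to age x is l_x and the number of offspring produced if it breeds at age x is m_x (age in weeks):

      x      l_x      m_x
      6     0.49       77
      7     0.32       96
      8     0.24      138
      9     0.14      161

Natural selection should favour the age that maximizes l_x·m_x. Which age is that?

6

Expected offspring if breeding at age x = l_x × m_x:
  age 6: 0.49 × 77 = 37.730
  age 7: 0.32 × 96 = 30.720
  age 8: 0.24 × 138 = 33.120
  age 9: 0.14 × 161 = 22.540
Maximum at age 6 (37.730).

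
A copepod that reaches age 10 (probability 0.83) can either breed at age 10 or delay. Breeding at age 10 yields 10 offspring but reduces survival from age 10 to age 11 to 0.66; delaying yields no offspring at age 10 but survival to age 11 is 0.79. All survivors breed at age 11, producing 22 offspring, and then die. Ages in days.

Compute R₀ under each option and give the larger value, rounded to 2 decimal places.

breed at age 10: R₀ = 0.83 × (10 + 0.66 × 22) = 0.83 × 24.5200 = 20.3516
delay to age 11: R₀ = 0.83 × (0.79 × 22) = 0.83 × 17.3800 = 14.4254
Higher: breed at age 10 (20.3516).

20.35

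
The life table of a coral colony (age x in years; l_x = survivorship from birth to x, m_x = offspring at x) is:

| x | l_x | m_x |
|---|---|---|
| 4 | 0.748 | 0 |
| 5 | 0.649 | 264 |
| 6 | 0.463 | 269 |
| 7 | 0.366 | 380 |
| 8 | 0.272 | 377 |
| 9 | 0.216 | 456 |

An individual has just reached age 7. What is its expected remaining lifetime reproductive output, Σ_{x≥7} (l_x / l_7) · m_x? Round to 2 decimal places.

l_7 = 0.366. Conditional survival from age 7 to x is l_x / l_7.
  x=7: (0.366/0.366) × 380 = 380.0000
  x=8: (0.272/0.366) × 377 = 280.1749
  x=9: (0.216/0.366) × 456 = 269.1148
Sum = 380.0000 + 280.1749 + 269.1148 = 929.2896

929.29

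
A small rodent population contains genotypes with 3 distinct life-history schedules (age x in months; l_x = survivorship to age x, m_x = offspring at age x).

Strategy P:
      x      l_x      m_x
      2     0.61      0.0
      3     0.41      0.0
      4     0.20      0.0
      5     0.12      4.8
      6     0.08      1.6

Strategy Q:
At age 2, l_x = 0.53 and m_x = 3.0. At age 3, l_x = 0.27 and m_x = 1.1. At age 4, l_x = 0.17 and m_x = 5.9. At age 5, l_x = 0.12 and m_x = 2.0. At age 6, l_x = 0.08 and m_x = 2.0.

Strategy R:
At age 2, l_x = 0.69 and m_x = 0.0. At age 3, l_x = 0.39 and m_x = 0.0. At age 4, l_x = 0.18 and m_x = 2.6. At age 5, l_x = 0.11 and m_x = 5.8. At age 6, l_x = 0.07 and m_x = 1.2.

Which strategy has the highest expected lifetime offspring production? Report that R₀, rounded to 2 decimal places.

3.29

Strategy P: R₀ = 0.61×0.0 + 0.41×0.0 + 0.20×0.0 + 0.12×4.8 + 0.08×1.6 = 0.7040
Strategy Q: R₀ = 0.53×3.0 + 0.27×1.1 + 0.17×5.9 + 0.12×2.0 + 0.08×2.0 = 3.2900
Strategy R: R₀ = 0.69×0.0 + 0.39×0.0 + 0.18×2.6 + 0.11×5.8 + 0.07×1.2 = 1.1900
Highest R₀: strategy Q with 3.2900.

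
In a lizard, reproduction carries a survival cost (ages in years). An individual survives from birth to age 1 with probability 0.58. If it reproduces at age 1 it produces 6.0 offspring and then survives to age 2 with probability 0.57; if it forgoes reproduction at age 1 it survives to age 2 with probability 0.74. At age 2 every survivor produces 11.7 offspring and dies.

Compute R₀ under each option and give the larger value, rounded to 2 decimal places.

7.35

breed at age 1: R₀ = 0.58 × (6.0 + 0.57 × 11.7) = 0.58 × 12.6690 = 7.3480
delay to age 2: R₀ = 0.58 × (0.74 × 11.7) = 0.58 × 8.6580 = 5.0216
Higher: breed at age 1 (7.3480).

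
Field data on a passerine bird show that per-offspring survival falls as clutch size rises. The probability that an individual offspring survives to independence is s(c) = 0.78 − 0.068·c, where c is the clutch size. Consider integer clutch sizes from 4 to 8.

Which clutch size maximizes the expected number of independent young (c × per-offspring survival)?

6

Expected independent young = c × s(c):
  c=4: 4 × 0.508 = 2.032
  c=5: 5 × 0.440 = 2.200
  c=6: 6 × 0.372 = 2.232
  c=7: 7 × 0.304 = 2.128
  c=8: 8 × 0.236 = 1.888
Maximum at c = 6 (2.232 independent young).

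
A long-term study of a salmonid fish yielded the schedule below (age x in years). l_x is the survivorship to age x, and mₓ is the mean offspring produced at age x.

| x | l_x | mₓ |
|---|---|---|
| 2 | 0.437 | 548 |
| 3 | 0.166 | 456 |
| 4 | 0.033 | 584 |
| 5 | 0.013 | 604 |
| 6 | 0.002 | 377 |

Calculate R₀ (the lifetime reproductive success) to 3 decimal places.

343.050

R₀ = Σ l_x mₓ:
  age 2: 0.437 × 548 = 239.4760
  age 3: 0.166 × 456 = 75.6960
  age 4: 0.033 × 584 = 19.2720
  age 5: 0.013 × 604 = 7.8520
  age 6: 0.002 × 377 = 0.7540
R₀ = 239.4760 + 75.6960 + 19.2720 + 7.8520 + 0.7540 = 343.0500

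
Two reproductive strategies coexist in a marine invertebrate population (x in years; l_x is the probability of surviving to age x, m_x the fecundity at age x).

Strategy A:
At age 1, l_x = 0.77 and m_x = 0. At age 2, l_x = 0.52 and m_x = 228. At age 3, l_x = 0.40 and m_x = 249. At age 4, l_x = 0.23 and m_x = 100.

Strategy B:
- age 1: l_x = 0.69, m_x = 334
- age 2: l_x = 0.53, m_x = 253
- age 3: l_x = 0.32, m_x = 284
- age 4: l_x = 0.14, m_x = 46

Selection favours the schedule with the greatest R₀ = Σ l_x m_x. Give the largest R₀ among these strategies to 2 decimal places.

Strategy A: R₀ = 0.77×0 + 0.52×228 + 0.40×249 + 0.23×100 = 241.1600
Strategy B: R₀ = 0.69×334 + 0.53×253 + 0.32×284 + 0.14×46 = 461.8700
Highest R₀: strategy B with 461.8700.

461.87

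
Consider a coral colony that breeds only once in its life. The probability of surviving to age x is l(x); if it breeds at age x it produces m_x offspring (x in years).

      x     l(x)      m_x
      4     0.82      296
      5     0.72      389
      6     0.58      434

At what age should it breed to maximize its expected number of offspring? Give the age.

Expected offspring if breeding at age x = l(x) × m_x:
  age 4: 0.82 × 296 = 242.720
  age 5: 0.72 × 389 = 280.080
  age 6: 0.58 × 434 = 251.720
Maximum at age 5 (280.080).

5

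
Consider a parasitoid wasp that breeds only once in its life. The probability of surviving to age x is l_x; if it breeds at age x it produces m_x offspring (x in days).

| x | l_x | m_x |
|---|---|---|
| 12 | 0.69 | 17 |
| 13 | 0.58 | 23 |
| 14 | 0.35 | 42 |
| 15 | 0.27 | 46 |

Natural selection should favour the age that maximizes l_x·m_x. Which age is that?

Expected offspring if breeding at age x = l_x × m_x:
  age 12: 0.69 × 17 = 11.730
  age 13: 0.58 × 23 = 13.340
  age 14: 0.35 × 42 = 14.700
  age 15: 0.27 × 46 = 12.420
Maximum at age 14 (14.700).

14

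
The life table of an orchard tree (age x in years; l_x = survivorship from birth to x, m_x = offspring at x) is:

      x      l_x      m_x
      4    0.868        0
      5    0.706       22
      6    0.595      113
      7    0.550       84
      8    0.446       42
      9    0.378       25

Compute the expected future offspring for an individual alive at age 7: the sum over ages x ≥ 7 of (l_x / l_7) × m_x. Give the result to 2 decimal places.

135.24

l_7 = 0.550. Conditional survival from age 7 to x is l_x / l_7.
  x=7: (0.550/0.550) × 84 = 84.0000
  x=8: (0.446/0.550) × 42 = 34.0582
  x=9: (0.378/0.550) × 25 = 17.1818
Sum = 84.0000 + 34.0582 + 17.1818 = 135.2400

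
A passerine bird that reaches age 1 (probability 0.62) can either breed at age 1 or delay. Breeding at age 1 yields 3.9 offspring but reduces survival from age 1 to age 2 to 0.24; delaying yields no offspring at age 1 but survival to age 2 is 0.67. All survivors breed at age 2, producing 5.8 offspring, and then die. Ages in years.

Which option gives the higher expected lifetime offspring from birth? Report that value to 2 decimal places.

3.28

breed at age 1: R₀ = 0.62 × (3.9 + 0.24 × 5.8) = 0.62 × 5.2920 = 3.2810
delay to age 2: R₀ = 0.62 × (0.67 × 5.8) = 0.62 × 3.8860 = 2.4093
Higher: breed at age 1 (3.2810).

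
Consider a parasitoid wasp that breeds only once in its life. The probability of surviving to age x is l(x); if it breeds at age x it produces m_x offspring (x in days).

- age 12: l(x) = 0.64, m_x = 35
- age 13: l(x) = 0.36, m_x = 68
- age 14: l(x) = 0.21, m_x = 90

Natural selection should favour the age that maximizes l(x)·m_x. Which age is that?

13

Expected offspring if breeding at age x = l(x) × m_x:
  age 12: 0.64 × 35 = 22.400
  age 13: 0.36 × 68 = 24.480
  age 14: 0.21 × 90 = 18.900
Maximum at age 13 (24.480).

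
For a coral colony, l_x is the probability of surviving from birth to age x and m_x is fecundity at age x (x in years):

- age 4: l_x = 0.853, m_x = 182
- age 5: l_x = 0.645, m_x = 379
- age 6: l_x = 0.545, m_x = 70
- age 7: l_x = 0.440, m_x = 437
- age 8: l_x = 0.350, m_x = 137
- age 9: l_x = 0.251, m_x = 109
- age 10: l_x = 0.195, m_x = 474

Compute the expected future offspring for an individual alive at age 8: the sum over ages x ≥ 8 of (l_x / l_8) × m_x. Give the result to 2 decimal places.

l_8 = 0.350. Conditional survival from age 8 to x is l_x / l_8.
  x=8: (0.350/0.350) × 137 = 137.0000
  x=9: (0.251/0.350) × 109 = 78.1686
  x=10: (0.195/0.350) × 474 = 264.0857
Sum = 137.0000 + 78.1686 + 264.0857 = 479.2543

479.25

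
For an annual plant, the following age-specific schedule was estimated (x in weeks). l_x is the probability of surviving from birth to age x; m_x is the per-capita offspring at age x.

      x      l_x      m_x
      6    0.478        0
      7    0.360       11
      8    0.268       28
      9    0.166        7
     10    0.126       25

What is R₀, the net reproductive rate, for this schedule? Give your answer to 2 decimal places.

15.78

R₀ = Σ l_x m_x:
  age 6: 0.478 × 0 = 0.0000
  age 7: 0.360 × 11 = 3.9600
  age 8: 0.268 × 28 = 7.5040
  age 9: 0.166 × 7 = 1.1620
  age 10: 0.126 × 25 = 3.1500
R₀ = 0.0000 + 3.9600 + 7.5040 + 1.1620 + 3.1500 = 15.7760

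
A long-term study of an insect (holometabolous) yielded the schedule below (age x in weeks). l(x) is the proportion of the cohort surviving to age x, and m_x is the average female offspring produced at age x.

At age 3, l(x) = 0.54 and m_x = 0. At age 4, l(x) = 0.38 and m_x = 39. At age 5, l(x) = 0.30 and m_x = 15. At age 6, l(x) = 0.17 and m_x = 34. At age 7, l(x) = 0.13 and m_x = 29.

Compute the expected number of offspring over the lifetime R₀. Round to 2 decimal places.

R₀ = Σ l(x) m_x:
  age 3: 0.54 × 0 = 0.0000
  age 4: 0.38 × 39 = 14.8200
  age 5: 0.30 × 15 = 4.5000
  age 6: 0.17 × 34 = 5.7800
  age 7: 0.13 × 29 = 3.7700
R₀ = 0.0000 + 14.8200 + 4.5000 + 5.7800 + 3.7700 = 28.8700

28.87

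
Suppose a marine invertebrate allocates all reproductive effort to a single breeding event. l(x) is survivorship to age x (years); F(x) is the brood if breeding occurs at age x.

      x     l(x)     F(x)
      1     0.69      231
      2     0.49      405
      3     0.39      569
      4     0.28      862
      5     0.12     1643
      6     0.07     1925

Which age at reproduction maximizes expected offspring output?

Expected offspring if breeding at age x = l(x) × F(x):
  age 1: 0.69 × 231 = 159.390
  age 2: 0.49 × 405 = 198.450
  age 3: 0.39 × 569 = 221.910
  age 4: 0.28 × 862 = 241.360
  age 5: 0.12 × 1643 = 197.160
  age 6: 0.07 × 1925 = 134.750
Maximum at age 4 (241.360).

4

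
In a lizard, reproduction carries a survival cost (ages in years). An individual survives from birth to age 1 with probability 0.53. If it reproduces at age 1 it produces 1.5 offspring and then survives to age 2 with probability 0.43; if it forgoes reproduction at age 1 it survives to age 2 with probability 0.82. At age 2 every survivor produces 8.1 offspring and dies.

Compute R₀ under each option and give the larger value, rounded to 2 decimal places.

3.52

breed at age 1: R₀ = 0.53 × (1.5 + 0.43 × 8.1) = 0.53 × 4.9830 = 2.6410
delay to age 2: R₀ = 0.53 × (0.82 × 8.1) = 0.53 × 6.6420 = 3.5203
Higher: delay to age 2 (3.5203).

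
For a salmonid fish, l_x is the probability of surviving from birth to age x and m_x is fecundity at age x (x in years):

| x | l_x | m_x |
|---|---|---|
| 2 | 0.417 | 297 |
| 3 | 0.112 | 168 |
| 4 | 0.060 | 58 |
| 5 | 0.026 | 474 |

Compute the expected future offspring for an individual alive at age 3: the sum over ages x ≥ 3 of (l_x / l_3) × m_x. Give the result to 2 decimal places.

l_3 = 0.112. Conditional survival from age 3 to x is l_x / l_3.
  x=3: (0.112/0.112) × 168 = 168.0000
  x=4: (0.060/0.112) × 58 = 31.0714
  x=5: (0.026/0.112) × 474 = 110.0357
Sum = 168.0000 + 31.0714 + 110.0357 = 309.1071

309.11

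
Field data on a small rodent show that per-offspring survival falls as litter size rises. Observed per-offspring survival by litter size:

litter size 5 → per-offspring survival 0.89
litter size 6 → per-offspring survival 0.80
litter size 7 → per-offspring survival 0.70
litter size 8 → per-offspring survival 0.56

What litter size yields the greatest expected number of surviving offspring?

7

Expected surviving offspring = c × s(c):
  c=5: 5 × 0.89 = 4.450
  c=6: 6 × 0.80 = 4.800
  c=7: 7 × 0.70 = 4.900
  c=8: 8 × 0.56 = 4.480
Maximum at c = 7 (4.900 surviving offspring).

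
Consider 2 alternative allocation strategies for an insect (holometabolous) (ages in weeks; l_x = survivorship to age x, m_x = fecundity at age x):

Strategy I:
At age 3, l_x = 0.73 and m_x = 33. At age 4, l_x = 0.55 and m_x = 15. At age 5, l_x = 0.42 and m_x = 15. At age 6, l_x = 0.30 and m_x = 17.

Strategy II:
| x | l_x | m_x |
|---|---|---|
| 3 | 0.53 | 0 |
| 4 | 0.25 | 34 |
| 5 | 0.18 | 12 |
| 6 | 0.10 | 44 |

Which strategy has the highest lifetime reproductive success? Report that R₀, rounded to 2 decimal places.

Strategy I: R₀ = 0.73×33 + 0.55×15 + 0.42×15 + 0.30×17 = 43.7400
Strategy II: R₀ = 0.53×0 + 0.25×34 + 0.18×12 + 0.10×44 = 15.0600
Highest R₀: strategy I with 43.7400.

43.74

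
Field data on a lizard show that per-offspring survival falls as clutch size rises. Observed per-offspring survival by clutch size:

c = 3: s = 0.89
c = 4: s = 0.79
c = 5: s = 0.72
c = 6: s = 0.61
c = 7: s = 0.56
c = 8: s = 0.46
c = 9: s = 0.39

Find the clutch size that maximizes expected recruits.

7

Expected recruits = c × s(c):
  c=3: 3 × 0.89 = 2.670
  c=4: 4 × 0.79 = 3.160
  c=5: 5 × 0.72 = 3.600
  c=6: 6 × 0.61 = 3.660
  c=7: 7 × 0.56 = 3.920
  c=8: 8 × 0.46 = 3.680
  c=9: 9 × 0.39 = 3.510
Maximum at c = 7 (3.920 recruits).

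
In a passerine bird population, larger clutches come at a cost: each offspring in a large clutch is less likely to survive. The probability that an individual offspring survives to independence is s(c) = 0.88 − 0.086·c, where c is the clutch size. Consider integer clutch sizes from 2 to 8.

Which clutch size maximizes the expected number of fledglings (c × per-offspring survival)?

Expected fledglings = c × s(c):
  c=2: 2 × 0.708 = 1.416
  c=3: 3 × 0.622 = 1.866
  c=4: 4 × 0.536 = 2.144
  c=5: 5 × 0.450 = 2.250
  c=6: 6 × 0.364 = 2.184
  c=7: 7 × 0.278 = 1.946
  c=8: 8 × 0.192 = 1.536
Maximum at c = 5 (2.250 fledglings).

5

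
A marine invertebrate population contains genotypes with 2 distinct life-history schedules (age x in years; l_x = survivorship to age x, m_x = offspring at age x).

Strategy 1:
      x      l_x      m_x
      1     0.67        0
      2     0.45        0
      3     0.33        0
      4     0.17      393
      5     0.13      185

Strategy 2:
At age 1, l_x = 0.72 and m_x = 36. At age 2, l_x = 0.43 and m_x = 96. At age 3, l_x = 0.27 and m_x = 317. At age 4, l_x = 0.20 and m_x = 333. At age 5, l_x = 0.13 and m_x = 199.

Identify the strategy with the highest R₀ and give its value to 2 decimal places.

245.26

Strategy 1: R₀ = 0.67×0 + 0.45×0 + 0.33×0 + 0.17×393 + 0.13×185 = 90.8600
Strategy 2: R₀ = 0.72×36 + 0.43×96 + 0.27×317 + 0.20×333 + 0.13×199 = 245.2600
Highest R₀: strategy 2 with 245.2600.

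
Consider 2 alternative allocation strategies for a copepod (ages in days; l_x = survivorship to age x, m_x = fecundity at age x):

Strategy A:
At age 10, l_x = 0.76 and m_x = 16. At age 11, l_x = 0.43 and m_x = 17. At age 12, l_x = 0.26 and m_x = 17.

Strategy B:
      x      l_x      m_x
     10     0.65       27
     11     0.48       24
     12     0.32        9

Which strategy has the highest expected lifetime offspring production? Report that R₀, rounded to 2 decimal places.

Strategy A: R₀ = 0.76×16 + 0.43×17 + 0.26×17 = 23.8900
Strategy B: R₀ = 0.65×27 + 0.48×24 + 0.32×9 = 31.9500
Highest R₀: strategy B with 31.9500.

31.95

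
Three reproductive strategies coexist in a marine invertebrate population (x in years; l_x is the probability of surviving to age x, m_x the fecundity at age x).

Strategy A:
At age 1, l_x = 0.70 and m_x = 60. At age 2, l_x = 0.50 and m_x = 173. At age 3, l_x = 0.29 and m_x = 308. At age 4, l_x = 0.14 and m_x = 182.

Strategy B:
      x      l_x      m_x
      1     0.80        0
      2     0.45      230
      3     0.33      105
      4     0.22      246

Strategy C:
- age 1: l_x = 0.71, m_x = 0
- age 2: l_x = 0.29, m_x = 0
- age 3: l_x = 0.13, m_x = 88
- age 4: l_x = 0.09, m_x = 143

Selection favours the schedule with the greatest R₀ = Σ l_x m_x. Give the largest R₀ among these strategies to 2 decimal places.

243.30

Strategy A: R₀ = 0.70×60 + 0.50×173 + 0.29×308 + 0.14×182 = 243.3000
Strategy B: R₀ = 0.80×0 + 0.45×230 + 0.33×105 + 0.22×246 = 192.2700
Strategy C: R₀ = 0.71×0 + 0.29×0 + 0.13×88 + 0.09×143 = 24.3100
Highest R₀: strategy A with 243.3000.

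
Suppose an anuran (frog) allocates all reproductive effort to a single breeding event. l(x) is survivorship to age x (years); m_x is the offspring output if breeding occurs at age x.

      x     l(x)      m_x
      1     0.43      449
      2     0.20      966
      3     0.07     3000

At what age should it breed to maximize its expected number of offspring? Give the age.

Expected offspring if breeding at age x = l(x) × m_x:
  age 1: 0.43 × 449 = 193.070
  age 2: 0.20 × 966 = 193.200
  age 3: 0.07 × 3000 = 210.000
Maximum at age 3 (210.000).

3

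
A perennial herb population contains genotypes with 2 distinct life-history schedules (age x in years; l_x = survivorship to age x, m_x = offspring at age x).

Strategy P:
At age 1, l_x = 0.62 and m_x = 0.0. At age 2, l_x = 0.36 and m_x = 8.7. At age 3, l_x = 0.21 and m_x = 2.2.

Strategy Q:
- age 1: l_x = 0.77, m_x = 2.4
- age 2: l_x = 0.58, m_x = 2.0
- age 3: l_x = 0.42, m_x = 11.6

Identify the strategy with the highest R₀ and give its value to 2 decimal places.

Strategy P: R₀ = 0.62×0.0 + 0.36×8.7 + 0.21×2.2 = 3.5940
Strategy Q: R₀ = 0.77×2.4 + 0.58×2.0 + 0.42×11.6 = 7.8800
Highest R₀: strategy Q with 7.8800.

7.88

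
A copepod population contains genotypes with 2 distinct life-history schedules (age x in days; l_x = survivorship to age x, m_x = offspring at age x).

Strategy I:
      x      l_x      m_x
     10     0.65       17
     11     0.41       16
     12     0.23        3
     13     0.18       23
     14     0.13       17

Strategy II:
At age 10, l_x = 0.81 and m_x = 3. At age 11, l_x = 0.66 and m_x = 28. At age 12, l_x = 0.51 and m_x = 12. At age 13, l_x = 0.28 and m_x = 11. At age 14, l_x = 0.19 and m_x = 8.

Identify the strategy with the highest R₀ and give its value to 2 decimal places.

Strategy I: R₀ = 0.65×17 + 0.41×16 + 0.23×3 + 0.18×23 + 0.13×17 = 24.6500
Strategy II: R₀ = 0.81×3 + 0.66×28 + 0.51×12 + 0.28×11 + 0.19×8 = 31.6300
Highest R₀: strategy II with 31.6300.

31.63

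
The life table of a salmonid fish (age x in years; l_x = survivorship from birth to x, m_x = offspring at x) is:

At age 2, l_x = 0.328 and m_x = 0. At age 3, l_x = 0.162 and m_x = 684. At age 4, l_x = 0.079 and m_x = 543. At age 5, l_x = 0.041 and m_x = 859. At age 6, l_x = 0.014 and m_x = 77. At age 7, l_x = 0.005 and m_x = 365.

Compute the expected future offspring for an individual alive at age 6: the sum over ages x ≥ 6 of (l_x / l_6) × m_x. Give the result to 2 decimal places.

l_6 = 0.014. Conditional survival from age 6 to x is l_x / l_6.
  x=6: (0.014/0.014) × 77 = 77.0000
  x=7: (0.005/0.014) × 365 = 130.3571
Sum = 77.0000 + 130.3571 = 207.3571

207.36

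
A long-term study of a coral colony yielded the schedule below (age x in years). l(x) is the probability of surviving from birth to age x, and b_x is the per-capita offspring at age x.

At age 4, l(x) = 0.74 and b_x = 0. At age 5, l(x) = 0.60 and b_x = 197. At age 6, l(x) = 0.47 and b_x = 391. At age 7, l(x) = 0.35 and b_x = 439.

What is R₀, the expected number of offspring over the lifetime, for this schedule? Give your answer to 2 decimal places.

R₀ = Σ l(x) b_x:
  age 4: 0.74 × 0 = 0.0000
  age 5: 0.60 × 197 = 118.2000
  age 6: 0.47 × 391 = 183.7700
  age 7: 0.35 × 439 = 153.6500
R₀ = 0.0000 + 118.2000 + 183.7700 + 153.6500 = 455.6200

455.62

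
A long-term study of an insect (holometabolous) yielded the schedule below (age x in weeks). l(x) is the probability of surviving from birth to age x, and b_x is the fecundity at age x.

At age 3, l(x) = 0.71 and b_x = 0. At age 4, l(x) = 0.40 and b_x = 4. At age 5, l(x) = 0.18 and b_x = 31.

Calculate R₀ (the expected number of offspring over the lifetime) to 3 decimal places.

7.180

R₀ = Σ l(x) b_x:
  age 3: 0.71 × 0 = 0.0000
  age 4: 0.40 × 4 = 1.6000
  age 5: 0.18 × 31 = 5.5800
R₀ = 0.0000 + 1.6000 + 5.5800 = 7.1800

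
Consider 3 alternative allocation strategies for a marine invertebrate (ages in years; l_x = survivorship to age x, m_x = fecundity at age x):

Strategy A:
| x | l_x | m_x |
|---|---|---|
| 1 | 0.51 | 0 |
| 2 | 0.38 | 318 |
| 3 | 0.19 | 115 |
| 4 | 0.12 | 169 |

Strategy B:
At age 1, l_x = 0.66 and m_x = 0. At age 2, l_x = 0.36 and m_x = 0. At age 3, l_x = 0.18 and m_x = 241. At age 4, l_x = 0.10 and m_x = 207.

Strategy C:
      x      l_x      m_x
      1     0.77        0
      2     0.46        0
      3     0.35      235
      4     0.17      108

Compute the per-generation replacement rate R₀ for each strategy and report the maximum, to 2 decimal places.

162.97

Strategy A: R₀ = 0.51×0 + 0.38×318 + 0.19×115 + 0.12×169 = 162.9700
Strategy B: R₀ = 0.66×0 + 0.36×0 + 0.18×241 + 0.10×207 = 64.0800
Strategy C: R₀ = 0.77×0 + 0.46×0 + 0.35×235 + 0.17×108 = 100.6100
Highest R₀: strategy A with 162.9700.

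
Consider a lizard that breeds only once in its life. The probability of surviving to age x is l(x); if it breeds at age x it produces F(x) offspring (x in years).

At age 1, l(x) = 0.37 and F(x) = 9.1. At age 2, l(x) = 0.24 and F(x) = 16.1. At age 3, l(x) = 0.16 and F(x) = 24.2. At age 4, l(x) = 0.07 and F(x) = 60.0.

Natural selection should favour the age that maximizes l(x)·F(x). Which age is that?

4

Expected offspring if breeding at age x = l(x) × F(x):
  age 1: 0.37 × 9.1 = 3.367
  age 2: 0.24 × 16.1 = 3.864
  age 3: 0.16 × 24.2 = 3.872
  age 4: 0.07 × 60.0 = 4.200
Maximum at age 4 (4.200).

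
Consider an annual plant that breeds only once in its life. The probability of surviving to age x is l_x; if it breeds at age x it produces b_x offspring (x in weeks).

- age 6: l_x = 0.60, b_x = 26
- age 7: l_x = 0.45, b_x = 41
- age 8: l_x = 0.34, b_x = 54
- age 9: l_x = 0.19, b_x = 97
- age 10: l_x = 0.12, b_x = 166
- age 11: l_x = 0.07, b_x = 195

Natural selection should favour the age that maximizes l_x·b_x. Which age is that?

Expected offspring if breeding at age x = l_x × b_x:
  age 6: 0.60 × 26 = 15.600
  age 7: 0.45 × 41 = 18.450
  age 8: 0.34 × 54 = 18.360
  age 9: 0.19 × 97 = 18.430
  age 10: 0.12 × 166 = 19.920
  age 11: 0.07 × 195 = 13.650
Maximum at age 10 (19.920).

10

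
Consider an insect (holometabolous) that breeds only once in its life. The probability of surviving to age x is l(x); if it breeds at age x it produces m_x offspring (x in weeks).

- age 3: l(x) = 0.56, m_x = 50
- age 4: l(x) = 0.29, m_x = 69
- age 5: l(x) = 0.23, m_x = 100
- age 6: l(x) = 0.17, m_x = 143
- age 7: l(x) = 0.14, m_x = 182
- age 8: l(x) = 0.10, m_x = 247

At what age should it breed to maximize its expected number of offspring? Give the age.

3

Expected offspring if breeding at age x = l(x) × m_x:
  age 3: 0.56 × 50 = 28.000
  age 4: 0.29 × 69 = 20.010
  age 5: 0.23 × 100 = 23.000
  age 6: 0.17 × 143 = 24.310
  age 7: 0.14 × 182 = 25.480
  age 8: 0.10 × 247 = 24.700
Maximum at age 3 (28.000).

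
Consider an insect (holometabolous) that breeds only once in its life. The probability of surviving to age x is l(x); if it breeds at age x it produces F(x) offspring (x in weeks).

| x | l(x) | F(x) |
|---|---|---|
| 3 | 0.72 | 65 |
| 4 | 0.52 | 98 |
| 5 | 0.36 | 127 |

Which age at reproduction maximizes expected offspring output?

Expected offspring if breeding at age x = l(x) × F(x):
  age 3: 0.72 × 65 = 46.800
  age 4: 0.52 × 98 = 50.960
  age 5: 0.36 × 127 = 45.720
Maximum at age 4 (50.960).

4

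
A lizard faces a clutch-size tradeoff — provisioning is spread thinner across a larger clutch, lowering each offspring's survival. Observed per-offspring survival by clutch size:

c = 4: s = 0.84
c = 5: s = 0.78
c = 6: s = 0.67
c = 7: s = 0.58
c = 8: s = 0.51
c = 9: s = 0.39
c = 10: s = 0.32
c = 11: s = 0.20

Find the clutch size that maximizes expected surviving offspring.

8

Expected surviving offspring = c × s(c):
  c=4: 4 × 0.84 = 3.360
  c=5: 5 × 0.78 = 3.900
  c=6: 6 × 0.67 = 4.020
  c=7: 7 × 0.58 = 4.060
  c=8: 8 × 0.51 = 4.080
  c=9: 9 × 0.39 = 3.510
  c=10: 10 × 0.32 = 3.200
  c=11: 11 × 0.20 = 2.200
Maximum at c = 8 (4.080 surviving offspring).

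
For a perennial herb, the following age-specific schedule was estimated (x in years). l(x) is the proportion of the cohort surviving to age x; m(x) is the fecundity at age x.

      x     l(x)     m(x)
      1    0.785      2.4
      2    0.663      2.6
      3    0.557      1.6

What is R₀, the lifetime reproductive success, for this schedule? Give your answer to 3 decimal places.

R₀ = Σ l(x) m(x):
  age 1: 0.785 × 2.4 = 1.8840
  age 2: 0.663 × 2.6 = 1.7238
  age 3: 0.557 × 1.6 = 0.8912
R₀ = 1.8840 + 1.7238 + 0.8912 = 4.4990

4.499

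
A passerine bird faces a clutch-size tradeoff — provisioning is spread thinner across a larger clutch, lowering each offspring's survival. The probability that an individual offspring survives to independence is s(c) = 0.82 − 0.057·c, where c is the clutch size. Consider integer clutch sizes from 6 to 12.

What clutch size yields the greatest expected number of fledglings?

Expected fledglings = c × s(c):
  c=6: 6 × 0.478 = 2.868
  c=7: 7 × 0.421 = 2.947
  c=8: 8 × 0.364 = 2.912
  c=9: 9 × 0.307 = 2.763
  c=10: 10 × 0.250 = 2.500
  c=11: 11 × 0.193 = 2.123
  c=12: 12 × 0.136 = 1.632
Maximum at c = 7 (2.947 fledglings).

7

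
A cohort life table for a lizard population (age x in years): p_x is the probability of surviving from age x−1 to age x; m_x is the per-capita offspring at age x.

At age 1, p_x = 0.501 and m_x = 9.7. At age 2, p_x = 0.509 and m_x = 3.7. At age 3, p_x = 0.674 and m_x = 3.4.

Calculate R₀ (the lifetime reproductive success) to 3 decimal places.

6.388

Survivorship from birth: l_x = p_1·p_2·…·p_x.
  l_1 = 0.50100
  l_2 = 0.25501
  l_3 = 0.17188
R₀ = Σ l_x m_x:
  age 1: 0.50100 × 9.7 = 4.8597
  age 2: 0.25501 × 3.7 = 0.9435
  age 3: 0.17188 × 3.4 = 0.5844
R₀ = 4.8597 + 0.9435 + 0.5844 = 6.3876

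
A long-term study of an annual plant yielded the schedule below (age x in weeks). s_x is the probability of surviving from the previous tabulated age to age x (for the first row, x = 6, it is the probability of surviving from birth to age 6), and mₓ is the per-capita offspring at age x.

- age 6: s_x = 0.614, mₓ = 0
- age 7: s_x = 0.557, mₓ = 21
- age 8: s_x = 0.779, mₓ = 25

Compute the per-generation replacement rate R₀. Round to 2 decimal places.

13.84

Survivorship from birth: l_x = s_6·s_7·…·s_x.
  l_6 = 0.61400
  l_7 = 0.34200
  l_8 = 0.26642
R₀ = Σ l_x mₓ:
  age 6: 0.61400 × 0 = 0.0000
  age 7: 0.34200 × 21 = 7.1820
  age 8: 0.26642 × 25 = 6.6605
R₀ = 0.0000 + 7.1820 + 6.6605 = 13.8425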